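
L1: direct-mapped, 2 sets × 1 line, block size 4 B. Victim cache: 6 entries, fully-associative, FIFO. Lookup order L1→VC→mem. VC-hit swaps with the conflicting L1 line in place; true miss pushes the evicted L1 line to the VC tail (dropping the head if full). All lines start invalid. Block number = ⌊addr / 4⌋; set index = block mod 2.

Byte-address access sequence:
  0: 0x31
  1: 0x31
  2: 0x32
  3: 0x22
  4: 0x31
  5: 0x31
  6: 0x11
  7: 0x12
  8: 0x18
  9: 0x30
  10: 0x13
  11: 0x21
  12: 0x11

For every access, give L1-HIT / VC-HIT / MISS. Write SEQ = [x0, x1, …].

0: 0x31 (blk 12, set 0) → MISS  vc=[]
1: 0x31 (blk 12, set 0) → L1-HIT  vc=[]
2: 0x32 (blk 12, set 0) → L1-HIT  vc=[]
3: 0x22 (blk 8, set 0) → MISS  vc=[12]
4: 0x31 (blk 12, set 0) → VC-HIT  vc=[8]
5: 0x31 (blk 12, set 0) → L1-HIT  vc=[8]
6: 0x11 (blk 4, set 0) → MISS  vc=[8, 12]
7: 0x12 (blk 4, set 0) → L1-HIT  vc=[8, 12]
8: 0x18 (blk 6, set 0) → MISS  vc=[8, 12, 4]
9: 0x30 (blk 12, set 0) → VC-HIT  vc=[8, 6, 4]
10: 0x13 (blk 4, set 0) → VC-HIT  vc=[8, 6, 12]
11: 0x21 (blk 8, set 0) → VC-HIT  vc=[4, 6, 12]
12: 0x11 (blk 4, set 0) → VC-HIT  vc=[8, 6, 12]

SEQ = [MISS, L1-HIT, L1-HIT, MISS, VC-HIT, L1-HIT, MISS, L1-HIT, MISS, VC-HIT, VC-HIT, VC-HIT, VC-HIT]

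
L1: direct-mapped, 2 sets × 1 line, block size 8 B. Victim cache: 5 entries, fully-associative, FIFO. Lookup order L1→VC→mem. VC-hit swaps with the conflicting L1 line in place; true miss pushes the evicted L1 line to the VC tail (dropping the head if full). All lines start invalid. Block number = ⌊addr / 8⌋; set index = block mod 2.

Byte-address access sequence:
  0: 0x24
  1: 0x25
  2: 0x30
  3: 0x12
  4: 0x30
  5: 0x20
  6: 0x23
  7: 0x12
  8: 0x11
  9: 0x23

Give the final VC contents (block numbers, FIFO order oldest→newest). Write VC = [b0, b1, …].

VC = [6, 2]

  [0] addr=0x24 blk=4 s=0: MISS | VC []
  [1] addr=0x25 blk=4 s=0: L1-HIT | VC []
  [2] addr=0x30 blk=6 s=0: MISS | VC [4]
  [3] addr=0x12 blk=2 s=0: MISS | VC [4, 6]
  [4] addr=0x30 blk=6 s=0: VC-HIT | VC [4, 2]
  [5] addr=0x20 blk=4 s=0: VC-HIT | VC [6, 2]
  [6] addr=0x23 blk=4 s=0: L1-HIT | VC [6, 2]
  [7] addr=0x12 blk=2 s=0: VC-HIT | VC [6, 4]
  [8] addr=0x11 blk=2 s=0: L1-HIT | VC [6, 4]
  [9] addr=0x23 blk=4 s=0: VC-HIT | VC [6, 2]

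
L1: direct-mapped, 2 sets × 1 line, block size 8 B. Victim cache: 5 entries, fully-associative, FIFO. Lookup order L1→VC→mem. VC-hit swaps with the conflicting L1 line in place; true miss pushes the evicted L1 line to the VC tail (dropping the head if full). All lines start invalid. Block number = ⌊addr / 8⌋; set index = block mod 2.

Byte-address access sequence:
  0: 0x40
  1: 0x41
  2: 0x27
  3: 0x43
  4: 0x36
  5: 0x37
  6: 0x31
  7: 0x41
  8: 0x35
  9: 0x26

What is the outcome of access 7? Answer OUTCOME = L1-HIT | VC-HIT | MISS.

  [0] addr=0x40 blk=8 s=0: MISS | VC []
  [1] addr=0x41 blk=8 s=0: L1-HIT | VC []
  [2] addr=0x27 blk=4 s=0: MISS | VC [8]
  [3] addr=0x43 blk=8 s=0: VC-HIT | VC [4]
  [4] addr=0x36 blk=6 s=0: MISS | VC [4, 8]
  [5] addr=0x37 blk=6 s=0: L1-HIT | VC [4, 8]
  [6] addr=0x31 blk=6 s=0: L1-HIT | VC [4, 8]
  [7] addr=0x41 blk=8 s=0: VC-HIT | VC [4, 6]
  [8] addr=0x35 blk=6 s=0: VC-HIT | VC [4, 8]
  [9] addr=0x26 blk=4 s=0: VC-HIT | VC [6, 8]

OUTCOME = VC-HIT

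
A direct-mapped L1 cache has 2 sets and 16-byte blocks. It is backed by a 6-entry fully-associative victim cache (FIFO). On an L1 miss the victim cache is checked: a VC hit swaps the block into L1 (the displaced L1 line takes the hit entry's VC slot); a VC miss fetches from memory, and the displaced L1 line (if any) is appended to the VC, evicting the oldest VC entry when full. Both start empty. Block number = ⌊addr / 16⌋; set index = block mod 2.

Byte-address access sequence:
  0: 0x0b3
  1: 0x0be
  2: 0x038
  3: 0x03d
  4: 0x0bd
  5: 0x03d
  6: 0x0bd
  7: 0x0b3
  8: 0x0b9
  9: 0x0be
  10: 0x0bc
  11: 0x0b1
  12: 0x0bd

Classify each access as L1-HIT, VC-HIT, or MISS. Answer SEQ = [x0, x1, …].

0: 0xb3 (blk 11, set 1) → MISS  vc=[]
1: 0xbe (blk 11, set 1) → L1-HIT  vc=[]
2: 0x38 (blk 3, set 1) → MISS  vc=[11]
3: 0x3d (blk 3, set 1) → L1-HIT  vc=[11]
4: 0xbd (blk 11, set 1) → VC-HIT  vc=[3]
5: 0x3d (blk 3, set 1) → VC-HIT  vc=[11]
6: 0xbd (blk 11, set 1) → VC-HIT  vc=[3]
7: 0xb3 (blk 11, set 1) → L1-HIT  vc=[3]
8: 0xb9 (blk 11, set 1) → L1-HIT  vc=[3]
9: 0xbe (blk 11, set 1) → L1-HIT  vc=[3]
10: 0xbc (blk 11, set 1) → L1-HIT  vc=[3]
11: 0xb1 (blk 11, set 1) → L1-HIT  vc=[3]
12: 0xbd (blk 11, set 1) → L1-HIT  vc=[3]

SEQ = [MISS, L1-HIT, MISS, L1-HIT, VC-HIT, VC-HIT, VC-HIT, L1-HIT, L1-HIT, L1-HIT, L1-HIT, L1-HIT, L1-HIT]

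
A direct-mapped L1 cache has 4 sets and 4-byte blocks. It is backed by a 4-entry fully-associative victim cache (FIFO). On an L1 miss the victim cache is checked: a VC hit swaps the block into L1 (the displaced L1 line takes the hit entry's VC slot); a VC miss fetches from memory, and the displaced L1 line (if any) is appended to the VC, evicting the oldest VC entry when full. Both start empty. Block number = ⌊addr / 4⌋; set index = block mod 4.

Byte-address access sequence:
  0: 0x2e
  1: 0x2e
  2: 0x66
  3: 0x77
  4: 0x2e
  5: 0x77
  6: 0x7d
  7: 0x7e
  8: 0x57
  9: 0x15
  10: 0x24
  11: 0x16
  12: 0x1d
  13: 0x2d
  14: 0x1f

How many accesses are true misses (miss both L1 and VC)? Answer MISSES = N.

MISSES = 9

#0 0x2e→b11/s3 MISS; vc=[]
#1 0x2e→b11/s3 L1-HIT; vc=[]
#2 0x66→b25/s1 MISS; vc=[]
#3 0x77→b29/s1 MISS; vc=[25]
#4 0x2e→b11/s3 L1-HIT; vc=[25]
#5 0x77→b29/s1 L1-HIT; vc=[25]
#6 0x7d→b31/s3 MISS; vc=[25,11]
#7 0x7e→b31/s3 L1-HIT; vc=[25,11]
#8 0x57→b21/s1 MISS; vc=[25,11,29]
#9 0x15→b5/s1 MISS; vc=[25,11,29,21]
#10 0x24→b9/s1 MISS; vc=[11,29,21,5]
#11 0x16→b5/s1 VC-HIT; vc=[11,29,21,9]
#12 0x1d→b7/s3 MISS; vc=[29,21,9,31]
#13 0x2d→b11/s3 MISS; vc=[21,9,31,7]
#14 0x1f→b7/s3 VC-HIT; vc=[21,9,31,11]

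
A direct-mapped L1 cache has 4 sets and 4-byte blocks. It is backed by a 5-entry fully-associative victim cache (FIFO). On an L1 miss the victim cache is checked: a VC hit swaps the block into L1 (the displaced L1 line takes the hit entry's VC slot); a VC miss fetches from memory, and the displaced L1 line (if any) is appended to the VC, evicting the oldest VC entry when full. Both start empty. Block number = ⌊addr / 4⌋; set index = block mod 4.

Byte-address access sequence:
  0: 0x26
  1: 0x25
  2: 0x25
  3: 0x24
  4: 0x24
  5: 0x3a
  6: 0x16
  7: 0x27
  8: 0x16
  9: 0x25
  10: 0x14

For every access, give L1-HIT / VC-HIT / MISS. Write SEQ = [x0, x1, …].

SEQ = [MISS, L1-HIT, L1-HIT, L1-HIT, L1-HIT, MISS, MISS, VC-HIT, VC-HIT, VC-HIT, VC-HIT]

0: 0x26 (blk 9, set 1) → MISS  vc=[]
1: 0x25 (blk 9, set 1) → L1-HIT  vc=[]
2: 0x25 (blk 9, set 1) → L1-HIT  vc=[]
3: 0x24 (blk 9, set 1) → L1-HIT  vc=[]
4: 0x24 (blk 9, set 1) → L1-HIT  vc=[]
5: 0x3a (blk 14, set 2) → MISS  vc=[]
6: 0x16 (blk 5, set 1) → MISS  vc=[9]
7: 0x27 (blk 9, set 1) → VC-HIT  vc=[5]
8: 0x16 (blk 5, set 1) → VC-HIT  vc=[9]
9: 0x25 (blk 9, set 1) → VC-HIT  vc=[5]
10: 0x14 (blk 5, set 1) → VC-HIT  vc=[9]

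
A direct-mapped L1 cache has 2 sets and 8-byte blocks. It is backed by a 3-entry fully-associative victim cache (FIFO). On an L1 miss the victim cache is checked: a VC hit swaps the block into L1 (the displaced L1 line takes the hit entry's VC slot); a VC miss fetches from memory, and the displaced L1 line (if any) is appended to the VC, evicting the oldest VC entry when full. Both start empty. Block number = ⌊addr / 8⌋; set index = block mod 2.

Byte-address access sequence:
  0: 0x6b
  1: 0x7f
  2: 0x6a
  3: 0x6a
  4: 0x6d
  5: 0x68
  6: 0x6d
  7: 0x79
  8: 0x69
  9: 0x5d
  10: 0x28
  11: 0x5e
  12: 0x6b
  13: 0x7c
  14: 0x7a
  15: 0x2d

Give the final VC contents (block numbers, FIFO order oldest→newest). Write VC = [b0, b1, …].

#0 0x6b→b13/s1 MISS; vc=[]
#1 0x7f→b15/s1 MISS; vc=[13]
#2 0x6a→b13/s1 VC-HIT; vc=[15]
#3 0x6a→b13/s1 L1-HIT; vc=[15]
#4 0x6d→b13/s1 L1-HIT; vc=[15]
#5 0x68→b13/s1 L1-HIT; vc=[15]
#6 0x6d→b13/s1 L1-HIT; vc=[15]
#7 0x79→b15/s1 VC-HIT; vc=[13]
#8 0x69→b13/s1 VC-HIT; vc=[15]
#9 0x5d→b11/s1 MISS; vc=[15,13]
#10 0x28→b5/s1 MISS; vc=[15,13,11]
#11 0x5e→b11/s1 VC-HIT; vc=[15,13,5]
#12 0x6b→b13/s1 VC-HIT; vc=[15,11,5]
#13 0x7c→b15/s1 VC-HIT; vc=[13,11,5]
#14 0x7a→b15/s1 L1-HIT; vc=[13,11,5]
#15 0x2d→b5/s1 VC-HIT; vc=[13,11,15]

VC = [13, 11, 15]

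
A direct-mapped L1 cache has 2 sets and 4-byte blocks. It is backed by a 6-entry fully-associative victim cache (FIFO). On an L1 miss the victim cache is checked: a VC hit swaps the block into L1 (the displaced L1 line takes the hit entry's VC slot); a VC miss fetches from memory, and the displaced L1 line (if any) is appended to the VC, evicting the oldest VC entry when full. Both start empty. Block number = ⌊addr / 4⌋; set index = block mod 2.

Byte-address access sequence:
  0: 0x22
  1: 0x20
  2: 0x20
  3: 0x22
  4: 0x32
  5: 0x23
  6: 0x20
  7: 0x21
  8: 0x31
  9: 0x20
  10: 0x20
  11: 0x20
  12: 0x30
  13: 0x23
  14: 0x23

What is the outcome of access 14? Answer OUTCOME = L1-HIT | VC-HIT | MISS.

OUTCOME = L1-HIT

#0 0x22→b8/s0 MISS; vc=[]
#1 0x20→b8/s0 L1-HIT; vc=[]
#2 0x20→b8/s0 L1-HIT; vc=[]
#3 0x22→b8/s0 L1-HIT; vc=[]
#4 0x32→b12/s0 MISS; vc=[8]
#5 0x23→b8/s0 VC-HIT; vc=[12]
#6 0x20→b8/s0 L1-HIT; vc=[12]
#7 0x21→b8/s0 L1-HIT; vc=[12]
#8 0x31→b12/s0 VC-HIT; vc=[8]
#9 0x20→b8/s0 VC-HIT; vc=[12]
#10 0x20→b8/s0 L1-HIT; vc=[12]
#11 0x20→b8/s0 L1-HIT; vc=[12]
#12 0x30→b12/s0 VC-HIT; vc=[8]
#13 0x23→b8/s0 VC-HIT; vc=[12]
#14 0x23→b8/s0 L1-HIT; vc=[12]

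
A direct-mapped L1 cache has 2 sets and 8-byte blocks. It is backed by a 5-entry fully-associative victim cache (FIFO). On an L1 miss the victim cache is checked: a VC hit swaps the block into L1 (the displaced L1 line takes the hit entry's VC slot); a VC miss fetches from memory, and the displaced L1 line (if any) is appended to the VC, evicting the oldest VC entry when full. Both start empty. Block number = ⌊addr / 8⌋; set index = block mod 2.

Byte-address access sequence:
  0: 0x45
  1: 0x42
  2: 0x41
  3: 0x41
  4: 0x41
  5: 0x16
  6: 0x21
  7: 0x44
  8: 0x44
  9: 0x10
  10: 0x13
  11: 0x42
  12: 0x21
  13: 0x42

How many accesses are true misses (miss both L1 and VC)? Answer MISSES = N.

MISSES = 3

#0 0x45→b8/s0 MISS; vc=[]
#1 0x42→b8/s0 L1-HIT; vc=[]
#2 0x41→b8/s0 L1-HIT; vc=[]
#3 0x41→b8/s0 L1-HIT; vc=[]
#4 0x41→b8/s0 L1-HIT; vc=[]
#5 0x16→b2/s0 MISS; vc=[8]
#6 0x21→b4/s0 MISS; vc=[8,2]
#7 0x44→b8/s0 VC-HIT; vc=[4,2]
#8 0x44→b8/s0 L1-HIT; vc=[4,2]
#9 0x10→b2/s0 VC-HIT; vc=[4,8]
#10 0x13→b2/s0 L1-HIT; vc=[4,8]
#11 0x42→b8/s0 VC-HIT; vc=[4,2]
#12 0x21→b4/s0 VC-HIT; vc=[8,2]
#13 0x42→b8/s0 VC-HIT; vc=[4,2]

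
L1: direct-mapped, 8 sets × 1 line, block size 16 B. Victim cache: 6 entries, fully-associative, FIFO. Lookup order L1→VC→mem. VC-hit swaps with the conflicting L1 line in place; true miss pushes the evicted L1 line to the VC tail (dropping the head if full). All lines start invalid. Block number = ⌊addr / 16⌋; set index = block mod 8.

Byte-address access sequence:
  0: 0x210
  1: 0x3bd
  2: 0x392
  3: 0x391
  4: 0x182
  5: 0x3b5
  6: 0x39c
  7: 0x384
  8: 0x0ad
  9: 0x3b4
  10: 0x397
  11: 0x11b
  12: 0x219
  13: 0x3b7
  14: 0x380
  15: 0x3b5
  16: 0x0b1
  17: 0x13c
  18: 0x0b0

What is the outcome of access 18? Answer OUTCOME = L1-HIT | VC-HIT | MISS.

#0 0x210→b33/s1 MISS; vc=[]
#1 0x3bd→b59/s3 MISS; vc=[]
#2 0x392→b57/s1 MISS; vc=[33]
#3 0x391→b57/s1 L1-HIT; vc=[33]
#4 0x182→b24/s0 MISS; vc=[33]
#5 0x3b5→b59/s3 L1-HIT; vc=[33]
#6 0x39c→b57/s1 L1-HIT; vc=[33]
#7 0x384→b56/s0 MISS; vc=[33,24]
#8 0xad→b10/s2 MISS; vc=[33,24]
#9 0x3b4→b59/s3 L1-HIT; vc=[33,24]
#10 0x397→b57/s1 L1-HIT; vc=[33,24]
#11 0x11b→b17/s1 MISS; vc=[33,24,57]
#12 0x219→b33/s1 VC-HIT; vc=[17,24,57]
#13 0x3b7→b59/s3 L1-HIT; vc=[17,24,57]
#14 0x380→b56/s0 L1-HIT; vc=[17,24,57]
#15 0x3b5→b59/s3 L1-HIT; vc=[17,24,57]
#16 0xb1→b11/s3 MISS; vc=[17,24,57,59]
#17 0x13c→b19/s3 MISS; vc=[17,24,57,59,11]
#18 0xb0→b11/s3 VC-HIT; vc=[17,24,57,59,19]

OUTCOME = VC-HIT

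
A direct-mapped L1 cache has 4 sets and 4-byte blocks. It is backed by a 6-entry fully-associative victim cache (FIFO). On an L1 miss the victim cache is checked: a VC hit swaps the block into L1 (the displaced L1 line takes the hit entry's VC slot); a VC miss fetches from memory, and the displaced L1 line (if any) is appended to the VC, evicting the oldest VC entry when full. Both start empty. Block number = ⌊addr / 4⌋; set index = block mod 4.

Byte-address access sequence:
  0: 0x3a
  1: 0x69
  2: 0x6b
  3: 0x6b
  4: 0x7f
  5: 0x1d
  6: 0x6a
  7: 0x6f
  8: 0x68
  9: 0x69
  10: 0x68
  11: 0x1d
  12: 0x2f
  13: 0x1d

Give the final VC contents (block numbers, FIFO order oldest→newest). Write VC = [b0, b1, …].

VC = [14, 31, 27, 11]

#0 0x3a→b14/s2 MISS; vc=[]
#1 0x69→b26/s2 MISS; vc=[14]
#2 0x6b→b26/s2 L1-HIT; vc=[14]
#3 0x6b→b26/s2 L1-HIT; vc=[14]
#4 0x7f→b31/s3 MISS; vc=[14]
#5 0x1d→b7/s3 MISS; vc=[14,31]
#6 0x6a→b26/s2 L1-HIT; vc=[14,31]
#7 0x6f→b27/s3 MISS; vc=[14,31,7]
#8 0x68→b26/s2 L1-HIT; vc=[14,31,7]
#9 0x69→b26/s2 L1-HIT; vc=[14,31,7]
#10 0x68→b26/s2 L1-HIT; vc=[14,31,7]
#11 0x1d→b7/s3 VC-HIT; vc=[14,31,27]
#12 0x2f→b11/s3 MISS; vc=[14,31,27,7]
#13 0x1d→b7/s3 VC-HIT; vc=[14,31,27,11]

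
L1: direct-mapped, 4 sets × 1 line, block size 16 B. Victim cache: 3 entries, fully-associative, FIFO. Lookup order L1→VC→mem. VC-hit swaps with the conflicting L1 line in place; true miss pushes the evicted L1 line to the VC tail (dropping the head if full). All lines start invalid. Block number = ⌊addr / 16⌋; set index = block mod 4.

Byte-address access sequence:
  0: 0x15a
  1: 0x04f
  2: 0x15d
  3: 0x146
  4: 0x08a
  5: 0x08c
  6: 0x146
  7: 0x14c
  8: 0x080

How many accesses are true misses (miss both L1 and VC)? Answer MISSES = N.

#0 0x15a→b21/s1 MISS; vc=[]
#1 0x4f→b4/s0 MISS; vc=[]
#2 0x15d→b21/s1 L1-HIT; vc=[]
#3 0x146→b20/s0 MISS; vc=[4]
#4 0x8a→b8/s0 MISS; vc=[4,20]
#5 0x8c→b8/s0 L1-HIT; vc=[4,20]
#6 0x146→b20/s0 VC-HIT; vc=[4,8]
#7 0x14c→b20/s0 L1-HIT; vc=[4,8]
#8 0x80→b8/s0 VC-HIT; vc=[4,20]

MISSES = 4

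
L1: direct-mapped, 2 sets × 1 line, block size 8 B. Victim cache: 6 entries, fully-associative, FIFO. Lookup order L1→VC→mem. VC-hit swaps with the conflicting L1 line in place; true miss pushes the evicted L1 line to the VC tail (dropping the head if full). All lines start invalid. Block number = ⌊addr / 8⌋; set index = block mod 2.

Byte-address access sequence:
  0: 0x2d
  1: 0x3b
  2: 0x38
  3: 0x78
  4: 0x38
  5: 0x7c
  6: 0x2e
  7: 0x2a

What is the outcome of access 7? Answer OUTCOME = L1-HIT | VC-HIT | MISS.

#0 0x2d→b5/s1 MISS; vc=[]
#1 0x3b→b7/s1 MISS; vc=[5]
#2 0x38→b7/s1 L1-HIT; vc=[5]
#3 0x78→b15/s1 MISS; vc=[5,7]
#4 0x38→b7/s1 VC-HIT; vc=[5,15]
#5 0x7c→b15/s1 VC-HIT; vc=[5,7]
#6 0x2e→b5/s1 VC-HIT; vc=[15,7]
#7 0x2a→b5/s1 L1-HIT; vc=[15,7]

OUTCOME = L1-HIT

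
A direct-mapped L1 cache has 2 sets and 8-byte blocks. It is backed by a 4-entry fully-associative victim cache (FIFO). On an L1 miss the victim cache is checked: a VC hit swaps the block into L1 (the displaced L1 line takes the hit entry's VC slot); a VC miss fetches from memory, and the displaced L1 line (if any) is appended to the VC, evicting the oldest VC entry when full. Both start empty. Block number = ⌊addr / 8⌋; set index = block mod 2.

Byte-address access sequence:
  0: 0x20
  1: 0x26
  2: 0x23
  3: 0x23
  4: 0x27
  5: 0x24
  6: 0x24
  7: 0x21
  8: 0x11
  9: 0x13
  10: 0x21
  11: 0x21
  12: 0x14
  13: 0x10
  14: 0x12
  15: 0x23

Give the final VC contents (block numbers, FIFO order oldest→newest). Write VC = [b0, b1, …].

VC = [2]

  [0] addr=0x20 blk=4 s=0: MISS | VC []
  [1] addr=0x26 blk=4 s=0: L1-HIT | VC []
  [2] addr=0x23 blk=4 s=0: L1-HIT | VC []
  [3] addr=0x23 blk=4 s=0: L1-HIT | VC []
  [4] addr=0x27 blk=4 s=0: L1-HIT | VC []
  [5] addr=0x24 blk=4 s=0: L1-HIT | VC []
  [6] addr=0x24 blk=4 s=0: L1-HIT | VC []
  [7] addr=0x21 blk=4 s=0: L1-HIT | VC []
  [8] addr=0x11 blk=2 s=0: MISS | VC [4]
  [9] addr=0x13 blk=2 s=0: L1-HIT | VC [4]
  [10] addr=0x21 blk=4 s=0: VC-HIT | VC [2]
  [11] addr=0x21 blk=4 s=0: L1-HIT | VC [2]
  [12] addr=0x14 blk=2 s=0: VC-HIT | VC [4]
  [13] addr=0x10 blk=2 s=0: L1-HIT | VC [4]
  [14] addr=0x12 blk=2 s=0: L1-HIT | VC [4]
  [15] addr=0x23 blk=4 s=0: VC-HIT | VC [2]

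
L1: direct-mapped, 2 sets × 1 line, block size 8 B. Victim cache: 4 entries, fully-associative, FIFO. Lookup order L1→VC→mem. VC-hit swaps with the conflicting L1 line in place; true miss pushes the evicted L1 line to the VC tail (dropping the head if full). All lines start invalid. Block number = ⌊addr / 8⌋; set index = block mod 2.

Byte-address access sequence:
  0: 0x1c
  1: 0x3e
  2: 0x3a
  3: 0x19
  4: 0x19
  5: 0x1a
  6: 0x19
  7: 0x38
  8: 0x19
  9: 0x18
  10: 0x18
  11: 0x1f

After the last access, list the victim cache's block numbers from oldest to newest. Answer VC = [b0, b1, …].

  [0] addr=0x1c blk=3 s=1: MISS | VC []
  [1] addr=0x3e blk=7 s=1: MISS | VC [3]
  [2] addr=0x3a blk=7 s=1: L1-HIT | VC [3]
  [3] addr=0x19 blk=3 s=1: VC-HIT | VC [7]
  [4] addr=0x19 blk=3 s=1: L1-HIT | VC [7]
  [5] addr=0x1a blk=3 s=1: L1-HIT | VC [7]
  [6] addr=0x19 blk=3 s=1: L1-HIT | VC [7]
  [7] addr=0x38 blk=7 s=1: VC-HIT | VC [3]
  [8] addr=0x19 blk=3 s=1: VC-HIT | VC [7]
  [9] addr=0x18 blk=3 s=1: L1-HIT | VC [7]
  [10] addr=0x18 blk=3 s=1: L1-HIT | VC [7]
  [11] addr=0x1f blk=3 s=1: L1-HIT | VC [7]

VC = [7]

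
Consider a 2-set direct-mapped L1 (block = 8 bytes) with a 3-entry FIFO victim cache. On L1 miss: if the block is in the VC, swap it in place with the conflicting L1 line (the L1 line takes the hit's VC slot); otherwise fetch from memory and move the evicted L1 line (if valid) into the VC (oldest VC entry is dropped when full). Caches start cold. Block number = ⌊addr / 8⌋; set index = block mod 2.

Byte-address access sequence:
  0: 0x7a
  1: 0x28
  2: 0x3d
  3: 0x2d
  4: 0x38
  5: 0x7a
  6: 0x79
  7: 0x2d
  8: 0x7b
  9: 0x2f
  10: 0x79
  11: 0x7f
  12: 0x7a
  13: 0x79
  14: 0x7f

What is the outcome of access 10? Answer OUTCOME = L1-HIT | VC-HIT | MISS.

OUTCOME = VC-HIT

0: 0x7a (blk 15, set 1) → MISS  vc=[]
1: 0x28 (blk 5, set 1) → MISS  vc=[15]
2: 0x3d (blk 7, set 1) → MISS  vc=[15, 5]
3: 0x2d (blk 5, set 1) → VC-HIT  vc=[15, 7]
4: 0x38 (blk 7, set 1) → VC-HIT  vc=[15, 5]
5: 0x7a (blk 15, set 1) → VC-HIT  vc=[7, 5]
6: 0x79 (blk 15, set 1) → L1-HIT  vc=[7, 5]
7: 0x2d (blk 5, set 1) → VC-HIT  vc=[7, 15]
8: 0x7b (blk 15, set 1) → VC-HIT  vc=[7, 5]
9: 0x2f (blk 5, set 1) → VC-HIT  vc=[7, 15]
10: 0x79 (blk 15, set 1) → VC-HIT  vc=[7, 5]
11: 0x7f (blk 15, set 1) → L1-HIT  vc=[7, 5]
12: 0x7a (blk 15, set 1) → L1-HIT  vc=[7, 5]
13: 0x79 (blk 15, set 1) → L1-HIT  vc=[7, 5]
14: 0x7f (blk 15, set 1) → L1-HIT  vc=[7, 5]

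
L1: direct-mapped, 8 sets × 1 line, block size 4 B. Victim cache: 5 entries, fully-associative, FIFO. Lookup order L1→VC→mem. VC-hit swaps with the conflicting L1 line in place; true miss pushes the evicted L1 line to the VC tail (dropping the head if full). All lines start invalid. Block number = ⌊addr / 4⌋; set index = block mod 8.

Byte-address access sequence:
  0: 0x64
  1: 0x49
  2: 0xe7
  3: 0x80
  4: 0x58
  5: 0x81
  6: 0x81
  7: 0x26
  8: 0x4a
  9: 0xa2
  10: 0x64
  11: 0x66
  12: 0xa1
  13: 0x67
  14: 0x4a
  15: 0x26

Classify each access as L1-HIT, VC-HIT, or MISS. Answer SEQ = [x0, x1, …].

0: 0x64 (blk 25, set 1) → MISS  vc=[]
1: 0x49 (blk 18, set 2) → MISS  vc=[]
2: 0xe7 (blk 57, set 1) → MISS  vc=[25]
3: 0x80 (blk 32, set 0) → MISS  vc=[25]
4: 0x58 (blk 22, set 6) → MISS  vc=[25]
5: 0x81 (blk 32, set 0) → L1-HIT  vc=[25]
6: 0x81 (blk 32, set 0) → L1-HIT  vc=[25]
7: 0x26 (blk 9, set 1) → MISS  vc=[25, 57]
8: 0x4a (blk 18, set 2) → L1-HIT  vc=[25, 57]
9: 0xa2 (blk 40, set 0) → MISS  vc=[25, 57, 32]
10: 0x64 (blk 25, set 1) → VC-HIT  vc=[9, 57, 32]
11: 0x66 (blk 25, set 1) → L1-HIT  vc=[9, 57, 32]
12: 0xa1 (blk 40, set 0) → L1-HIT  vc=[9, 57, 32]
13: 0x67 (blk 25, set 1) → L1-HIT  vc=[9, 57, 32]
14: 0x4a (blk 18, set 2) → L1-HIT  vc=[9, 57, 32]
15: 0x26 (blk 9, set 1) → VC-HIT  vc=[25, 57, 32]

SEQ = [MISS, MISS, MISS, MISS, MISS, L1-HIT, L1-HIT, MISS, L1-HIT, MISS, VC-HIT, L1-HIT, L1-HIT, L1-HIT, L1-HIT, VC-HIT]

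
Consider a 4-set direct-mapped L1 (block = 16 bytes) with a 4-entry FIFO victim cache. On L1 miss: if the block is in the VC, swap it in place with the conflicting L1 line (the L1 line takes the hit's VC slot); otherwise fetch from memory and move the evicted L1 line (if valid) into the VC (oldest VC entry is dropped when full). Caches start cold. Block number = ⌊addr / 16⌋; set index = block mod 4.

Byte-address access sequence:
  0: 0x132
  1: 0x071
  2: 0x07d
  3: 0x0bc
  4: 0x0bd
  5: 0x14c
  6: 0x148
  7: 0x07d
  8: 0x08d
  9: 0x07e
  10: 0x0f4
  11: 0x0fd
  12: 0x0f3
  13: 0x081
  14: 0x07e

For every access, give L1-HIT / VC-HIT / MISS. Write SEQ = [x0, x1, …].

  [0] addr=0x132 blk=19 s=3: MISS | VC []
  [1] addr=0x71 blk=7 s=3: MISS | VC [19]
  [2] addr=0x7d blk=7 s=3: L1-HIT | VC [19]
  [3] addr=0xbc blk=11 s=3: MISS | VC [19, 7]
  [4] addr=0xbd blk=11 s=3: L1-HIT | VC [19, 7]
  [5] addr=0x14c blk=20 s=0: MISS | VC [19, 7]
  [6] addr=0x148 blk=20 s=0: L1-HIT | VC [19, 7]
  [7] addr=0x7d blk=7 s=3: VC-HIT | VC [19, 11]
  [8] addr=0x8d blk=8 s=0: MISS | VC [19, 11, 20]
  [9] addr=0x7e blk=7 s=3: L1-HIT | VC [19, 11, 20]
  [10] addr=0xf4 blk=15 s=3: MISS | VC [19, 11, 20, 7]
  [11] addr=0xfd blk=15 s=3: L1-HIT | VC [19, 11, 20, 7]
  [12] addr=0xf3 blk=15 s=3: L1-HIT | VC [19, 11, 20, 7]
  [13] addr=0x81 blk=8 s=0: L1-HIT | VC [19, 11, 20, 7]
  [14] addr=0x7e blk=7 s=3: VC-HIT | VC [19, 11, 20, 15]

SEQ = [MISS, MISS, L1-HIT, MISS, L1-HIT, MISS, L1-HIT, VC-HIT, MISS, L1-HIT, MISS, L1-HIT, L1-HIT, L1-HIT, VC-HIT]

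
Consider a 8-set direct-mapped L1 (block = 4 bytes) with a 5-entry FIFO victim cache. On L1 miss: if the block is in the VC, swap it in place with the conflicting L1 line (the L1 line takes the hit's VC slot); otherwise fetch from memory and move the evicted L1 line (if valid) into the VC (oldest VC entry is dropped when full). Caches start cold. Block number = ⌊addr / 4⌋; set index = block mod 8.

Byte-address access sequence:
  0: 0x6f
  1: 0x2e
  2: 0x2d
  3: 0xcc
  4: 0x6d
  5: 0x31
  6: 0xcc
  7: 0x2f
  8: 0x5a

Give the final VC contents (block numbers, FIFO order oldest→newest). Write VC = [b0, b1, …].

VC = [27, 51]

#0 0x6f→b27/s3 MISS; vc=[]
#1 0x2e→b11/s3 MISS; vc=[27]
#2 0x2d→b11/s3 L1-HIT; vc=[27]
#3 0xcc→b51/s3 MISS; vc=[27,11]
#4 0x6d→b27/s3 VC-HIT; vc=[51,11]
#5 0x31→b12/s4 MISS; vc=[51,11]
#6 0xcc→b51/s3 VC-HIT; vc=[27,11]
#7 0x2f→b11/s3 VC-HIT; vc=[27,51]
#8 0x5a→b22/s6 MISS; vc=[27,51]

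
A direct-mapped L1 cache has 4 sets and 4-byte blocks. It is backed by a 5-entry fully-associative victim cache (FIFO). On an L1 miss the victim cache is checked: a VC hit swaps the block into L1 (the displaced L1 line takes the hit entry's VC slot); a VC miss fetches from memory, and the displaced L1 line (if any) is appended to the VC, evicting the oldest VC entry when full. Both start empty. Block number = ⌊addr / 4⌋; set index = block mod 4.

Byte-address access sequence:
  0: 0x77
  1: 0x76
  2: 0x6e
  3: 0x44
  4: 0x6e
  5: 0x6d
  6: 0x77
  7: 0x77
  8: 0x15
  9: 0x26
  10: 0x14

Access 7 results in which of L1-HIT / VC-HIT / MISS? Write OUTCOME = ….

OUTCOME = L1-HIT

#0 0x77→b29/s1 MISS; vc=[]
#1 0x76→b29/s1 L1-HIT; vc=[]
#2 0x6e→b27/s3 MISS; vc=[]
#3 0x44→b17/s1 MISS; vc=[29]
#4 0x6e→b27/s3 L1-HIT; vc=[29]
#5 0x6d→b27/s3 L1-HIT; vc=[29]
#6 0x77→b29/s1 VC-HIT; vc=[17]
#7 0x77→b29/s1 L1-HIT; vc=[17]
#8 0x15→b5/s1 MISS; vc=[17,29]
#9 0x26→b9/s1 MISS; vc=[17,29,5]
#10 0x14→b5/s1 VC-HIT; vc=[17,29,9]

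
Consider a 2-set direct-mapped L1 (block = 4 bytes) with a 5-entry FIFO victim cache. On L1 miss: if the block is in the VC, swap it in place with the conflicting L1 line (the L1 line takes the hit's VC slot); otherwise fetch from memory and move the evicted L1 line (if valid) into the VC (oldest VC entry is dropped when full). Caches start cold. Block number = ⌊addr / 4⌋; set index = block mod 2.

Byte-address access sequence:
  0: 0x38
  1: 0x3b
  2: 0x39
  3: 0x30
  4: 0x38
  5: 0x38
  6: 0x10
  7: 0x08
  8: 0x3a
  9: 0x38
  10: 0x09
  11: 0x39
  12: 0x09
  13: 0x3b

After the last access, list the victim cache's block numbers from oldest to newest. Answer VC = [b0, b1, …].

  [0] addr=0x38 blk=14 s=0: MISS | VC []
  [1] addr=0x3b blk=14 s=0: L1-HIT | VC []
  [2] addr=0x39 blk=14 s=0: L1-HIT | VC []
  [3] addr=0x30 blk=12 s=0: MISS | VC [14]
  [4] addr=0x38 blk=14 s=0: VC-HIT | VC [12]
  [5] addr=0x38 blk=14 s=0: L1-HIT | VC [12]
  [6] addr=0x10 blk=4 s=0: MISS | VC [12, 14]
  [7] addr=0x8 blk=2 s=0: MISS | VC [12, 14, 4]
  [8] addr=0x3a blk=14 s=0: VC-HIT | VC [12, 2, 4]
  [9] addr=0x38 blk=14 s=0: L1-HIT | VC [12, 2, 4]
  [10] addr=0x9 blk=2 s=0: VC-HIT | VC [12, 14, 4]
  [11] addr=0x39 blk=14 s=0: VC-HIT | VC [12, 2, 4]
  [12] addr=0x9 blk=2 s=0: VC-HIT | VC [12, 14, 4]
  [13] addr=0x3b blk=14 s=0: VC-HIT | VC [12, 2, 4]

VC = [12, 2, 4]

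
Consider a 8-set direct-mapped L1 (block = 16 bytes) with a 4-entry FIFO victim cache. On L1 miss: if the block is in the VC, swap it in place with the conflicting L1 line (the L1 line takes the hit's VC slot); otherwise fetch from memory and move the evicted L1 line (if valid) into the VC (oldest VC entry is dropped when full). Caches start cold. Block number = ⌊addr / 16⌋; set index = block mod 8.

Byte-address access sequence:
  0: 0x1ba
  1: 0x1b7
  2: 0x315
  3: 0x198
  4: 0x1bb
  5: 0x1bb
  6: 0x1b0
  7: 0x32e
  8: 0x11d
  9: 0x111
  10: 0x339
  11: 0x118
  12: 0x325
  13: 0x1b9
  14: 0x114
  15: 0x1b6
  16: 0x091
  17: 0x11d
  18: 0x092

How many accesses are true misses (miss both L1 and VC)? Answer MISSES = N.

MISSES = 7

#0 0x1ba→b27/s3 MISS; vc=[]
#1 0x1b7→b27/s3 L1-HIT; vc=[]
#2 0x315→b49/s1 MISS; vc=[]
#3 0x198→b25/s1 MISS; vc=[49]
#4 0x1bb→b27/s3 L1-HIT; vc=[49]
#5 0x1bb→b27/s3 L1-HIT; vc=[49]
#6 0x1b0→b27/s3 L1-HIT; vc=[49]
#7 0x32e→b50/s2 MISS; vc=[49]
#8 0x11d→b17/s1 MISS; vc=[49,25]
#9 0x111→b17/s1 L1-HIT; vc=[49,25]
#10 0x339→b51/s3 MISS; vc=[49,25,27]
#11 0x118→b17/s1 L1-HIT; vc=[49,25,27]
#12 0x325→b50/s2 L1-HIT; vc=[49,25,27]
#13 0x1b9→b27/s3 VC-HIT; vc=[49,25,51]
#14 0x114→b17/s1 L1-HIT; vc=[49,25,51]
#15 0x1b6→b27/s3 L1-HIT; vc=[49,25,51]
#16 0x91→b9/s1 MISS; vc=[49,25,51,17]
#17 0x11d→b17/s1 VC-HIT; vc=[49,25,51,9]
#18 0x92→b9/s1 VC-HIT; vc=[49,25,51,17]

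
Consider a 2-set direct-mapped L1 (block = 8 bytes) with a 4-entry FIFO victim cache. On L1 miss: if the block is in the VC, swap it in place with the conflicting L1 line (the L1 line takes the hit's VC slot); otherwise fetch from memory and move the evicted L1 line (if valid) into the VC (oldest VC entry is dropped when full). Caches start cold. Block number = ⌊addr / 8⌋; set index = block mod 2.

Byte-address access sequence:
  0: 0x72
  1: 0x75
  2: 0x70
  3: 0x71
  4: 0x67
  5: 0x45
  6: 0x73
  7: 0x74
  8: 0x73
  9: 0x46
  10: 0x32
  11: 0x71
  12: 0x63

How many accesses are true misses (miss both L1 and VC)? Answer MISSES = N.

#0 0x72→b14/s0 MISS; vc=[]
#1 0x75→b14/s0 L1-HIT; vc=[]
#2 0x70→b14/s0 L1-HIT; vc=[]
#3 0x71→b14/s0 L1-HIT; vc=[]
#4 0x67→b12/s0 MISS; vc=[14]
#5 0x45→b8/s0 MISS; vc=[14,12]
#6 0x73→b14/s0 VC-HIT; vc=[8,12]
#7 0x74→b14/s0 L1-HIT; vc=[8,12]
#8 0x73→b14/s0 L1-HIT; vc=[8,12]
#9 0x46→b8/s0 VC-HIT; vc=[14,12]
#10 0x32→b6/s0 MISS; vc=[14,12,8]
#11 0x71→b14/s0 VC-HIT; vc=[6,12,8]
#12 0x63→b12/s0 VC-HIT; vc=[6,14,8]

MISSES = 4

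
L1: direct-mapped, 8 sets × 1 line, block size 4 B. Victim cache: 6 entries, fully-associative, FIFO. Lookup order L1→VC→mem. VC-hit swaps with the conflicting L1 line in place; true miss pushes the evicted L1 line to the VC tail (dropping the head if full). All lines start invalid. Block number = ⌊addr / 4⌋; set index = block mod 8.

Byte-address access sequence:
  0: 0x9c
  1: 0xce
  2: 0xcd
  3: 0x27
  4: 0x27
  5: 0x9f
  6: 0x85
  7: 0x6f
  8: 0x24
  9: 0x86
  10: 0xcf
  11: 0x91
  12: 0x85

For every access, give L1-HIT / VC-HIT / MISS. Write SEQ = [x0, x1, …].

#0 0x9c→b39/s7 MISS; vc=[]
#1 0xce→b51/s3 MISS; vc=[]
#2 0xcd→b51/s3 L1-HIT; vc=[]
#3 0x27→b9/s1 MISS; vc=[]
#4 0x27→b9/s1 L1-HIT; vc=[]
#5 0x9f→b39/s7 L1-HIT; vc=[]
#6 0x85→b33/s1 MISS; vc=[9]
#7 0x6f→b27/s3 MISS; vc=[9,51]
#8 0x24→b9/s1 VC-HIT; vc=[33,51]
#9 0x86→b33/s1 VC-HIT; vc=[9,51]
#10 0xcf→b51/s3 VC-HIT; vc=[9,27]
#11 0x91→b36/s4 MISS; vc=[9,27]
#12 0x85→b33/s1 L1-HIT; vc=[9,27]

SEQ = [MISS, MISS, L1-HIT, MISS, L1-HIT, L1-HIT, MISS, MISS, VC-HIT, VC-HIT, VC-HIT, MISS, L1-HIT]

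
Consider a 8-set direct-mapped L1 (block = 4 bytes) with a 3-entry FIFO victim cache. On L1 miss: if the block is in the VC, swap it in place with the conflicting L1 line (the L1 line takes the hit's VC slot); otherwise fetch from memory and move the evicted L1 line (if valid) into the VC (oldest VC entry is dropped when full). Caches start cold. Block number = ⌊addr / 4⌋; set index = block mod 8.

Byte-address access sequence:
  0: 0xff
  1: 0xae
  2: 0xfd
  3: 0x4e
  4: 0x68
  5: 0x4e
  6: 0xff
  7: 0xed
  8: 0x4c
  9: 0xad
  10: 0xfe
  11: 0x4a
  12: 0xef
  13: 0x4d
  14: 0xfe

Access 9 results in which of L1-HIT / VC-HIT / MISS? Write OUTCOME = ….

OUTCOME = VC-HIT

0: 0xff (blk 63, set 7) → MISS  vc=[]
1: 0xae (blk 43, set 3) → MISS  vc=[]
2: 0xfd (blk 63, set 7) → L1-HIT  vc=[]
3: 0x4e (blk 19, set 3) → MISS  vc=[43]
4: 0x68 (blk 26, set 2) → MISS  vc=[43]
5: 0x4e (blk 19, set 3) → L1-HIT  vc=[43]
6: 0xff (blk 63, set 7) → L1-HIT  vc=[43]
7: 0xed (blk 59, set 3) → MISS  vc=[43, 19]
8: 0x4c (blk 19, set 3) → VC-HIT  vc=[43, 59]
9: 0xad (blk 43, set 3) → VC-HIT  vc=[19, 59]
10: 0xfe (blk 63, set 7) → L1-HIT  vc=[19, 59]
11: 0x4a (blk 18, set 2) → MISS  vc=[19, 59, 26]
12: 0xef (blk 59, set 3) → VC-HIT  vc=[19, 43, 26]
13: 0x4d (blk 19, set 3) → VC-HIT  vc=[59, 43, 26]
14: 0xfe (blk 63, set 7) → L1-HIT  vc=[59, 43, 26]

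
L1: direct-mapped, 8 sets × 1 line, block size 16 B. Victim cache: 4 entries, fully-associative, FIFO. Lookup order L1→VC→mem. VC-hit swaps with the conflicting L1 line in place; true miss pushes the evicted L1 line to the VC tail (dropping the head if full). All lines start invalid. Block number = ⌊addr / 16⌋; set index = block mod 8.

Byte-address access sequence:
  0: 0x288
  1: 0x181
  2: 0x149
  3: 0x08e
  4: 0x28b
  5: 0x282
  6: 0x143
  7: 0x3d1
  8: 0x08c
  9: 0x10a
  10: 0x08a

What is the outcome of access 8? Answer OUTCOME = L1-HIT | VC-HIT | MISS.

#0 0x288→b40/s0 MISS; vc=[]
#1 0x181→b24/s0 MISS; vc=[40]
#2 0x149→b20/s4 MISS; vc=[40]
#3 0x8e→b8/s0 MISS; vc=[40,24]
#4 0x28b→b40/s0 VC-HIT; vc=[8,24]
#5 0x282→b40/s0 L1-HIT; vc=[8,24]
#6 0x143→b20/s4 L1-HIT; vc=[8,24]
#7 0x3d1→b61/s5 MISS; vc=[8,24]
#8 0x8c→b8/s0 VC-HIT; vc=[40,24]
#9 0x10a→b16/s0 MISS; vc=[40,24,8]
#10 0x8a→b8/s0 VC-HIT; vc=[40,24,16]

OUTCOME = VC-HIT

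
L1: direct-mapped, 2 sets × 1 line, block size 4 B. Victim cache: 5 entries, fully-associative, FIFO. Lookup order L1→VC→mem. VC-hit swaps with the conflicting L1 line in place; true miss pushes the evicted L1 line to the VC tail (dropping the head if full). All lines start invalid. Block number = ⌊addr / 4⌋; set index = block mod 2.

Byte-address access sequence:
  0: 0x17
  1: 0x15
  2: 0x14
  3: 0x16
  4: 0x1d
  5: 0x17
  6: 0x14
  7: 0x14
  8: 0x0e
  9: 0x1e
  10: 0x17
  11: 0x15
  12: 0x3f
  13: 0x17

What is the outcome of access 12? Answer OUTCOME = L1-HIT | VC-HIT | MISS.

OUTCOME = MISS

#0 0x17→b5/s1 MISS; vc=[]
#1 0x15→b5/s1 L1-HIT; vc=[]
#2 0x14→b5/s1 L1-HIT; vc=[]
#3 0x16→b5/s1 L1-HIT; vc=[]
#4 0x1d→b7/s1 MISS; vc=[5]
#5 0x17→b5/s1 VC-HIT; vc=[7]
#6 0x14→b5/s1 L1-HIT; vc=[7]
#7 0x14→b5/s1 L1-HIT; vc=[7]
#8 0xe→b3/s1 MISS; vc=[7,5]
#9 0x1e→b7/s1 VC-HIT; vc=[3,5]
#10 0x17→b5/s1 VC-HIT; vc=[3,7]
#11 0x15→b5/s1 L1-HIT; vc=[3,7]
#12 0x3f→b15/s1 MISS; vc=[3,7,5]
#13 0x17→b5/s1 VC-HIT; vc=[3,7,15]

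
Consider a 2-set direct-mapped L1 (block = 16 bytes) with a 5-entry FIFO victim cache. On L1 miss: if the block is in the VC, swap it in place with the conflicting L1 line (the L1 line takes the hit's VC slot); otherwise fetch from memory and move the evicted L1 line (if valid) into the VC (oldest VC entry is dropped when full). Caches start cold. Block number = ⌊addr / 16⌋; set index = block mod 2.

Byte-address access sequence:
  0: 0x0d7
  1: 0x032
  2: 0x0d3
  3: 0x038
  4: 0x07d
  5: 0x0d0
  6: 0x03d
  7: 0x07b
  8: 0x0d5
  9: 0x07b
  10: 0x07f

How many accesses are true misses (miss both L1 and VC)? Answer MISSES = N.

MISSES = 3

  [0] addr=0xd7 blk=13 s=1: MISS | VC []
  [1] addr=0x32 blk=3 s=1: MISS | VC [13]
  [2] addr=0xd3 blk=13 s=1: VC-HIT | VC [3]
  [3] addr=0x38 blk=3 s=1: VC-HIT | VC [13]
  [4] addr=0x7d blk=7 s=1: MISS | VC [13, 3]
  [5] addr=0xd0 blk=13 s=1: VC-HIT | VC [7, 3]
  [6] addr=0x3d blk=3 s=1: VC-HIT | VC [7, 13]
  [7] addr=0x7b blk=7 s=1: VC-HIT | VC [3, 13]
  [8] addr=0xd5 blk=13 s=1: VC-HIT | VC [3, 7]
  [9] addr=0x7b blk=7 s=1: VC-HIT | VC [3, 13]
  [10] addr=0x7f blk=7 s=1: L1-HIT | VC [3, 13]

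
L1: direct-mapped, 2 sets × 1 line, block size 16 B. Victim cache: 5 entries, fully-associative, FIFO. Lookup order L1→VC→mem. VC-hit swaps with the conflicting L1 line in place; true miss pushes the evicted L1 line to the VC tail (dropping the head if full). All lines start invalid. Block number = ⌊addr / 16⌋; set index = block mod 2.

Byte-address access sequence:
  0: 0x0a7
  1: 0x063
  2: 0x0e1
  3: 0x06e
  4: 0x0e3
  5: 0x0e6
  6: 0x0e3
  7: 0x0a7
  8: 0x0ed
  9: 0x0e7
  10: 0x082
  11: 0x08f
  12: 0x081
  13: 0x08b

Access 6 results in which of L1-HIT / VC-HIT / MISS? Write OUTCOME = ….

0: 0xa7 (blk 10, set 0) → MISS  vc=[]
1: 0x63 (blk 6, set 0) → MISS  vc=[10]
2: 0xe1 (blk 14, set 0) → MISS  vc=[10, 6]
3: 0x6e (blk 6, set 0) → VC-HIT  vc=[10, 14]
4: 0xe3 (blk 14, set 0) → VC-HIT  vc=[10, 6]
5: 0xe6 (blk 14, set 0) → L1-HIT  vc=[10, 6]
6: 0xe3 (blk 14, set 0) → L1-HIT  vc=[10, 6]
7: 0xa7 (blk 10, set 0) → VC-HIT  vc=[14, 6]
8: 0xed (blk 14, set 0) → VC-HIT  vc=[10, 6]
9: 0xe7 (blk 14, set 0) → L1-HIT  vc=[10, 6]
10: 0x82 (blk 8, set 0) → MISS  vc=[10, 6, 14]
11: 0x8f (blk 8, set 0) → L1-HIT  vc=[10, 6, 14]
12: 0x81 (blk 8, set 0) → L1-HIT  vc=[10, 6, 14]
13: 0x8b (blk 8, set 0) → L1-HIT  vc=[10, 6, 14]

OUTCOME = L1-HIT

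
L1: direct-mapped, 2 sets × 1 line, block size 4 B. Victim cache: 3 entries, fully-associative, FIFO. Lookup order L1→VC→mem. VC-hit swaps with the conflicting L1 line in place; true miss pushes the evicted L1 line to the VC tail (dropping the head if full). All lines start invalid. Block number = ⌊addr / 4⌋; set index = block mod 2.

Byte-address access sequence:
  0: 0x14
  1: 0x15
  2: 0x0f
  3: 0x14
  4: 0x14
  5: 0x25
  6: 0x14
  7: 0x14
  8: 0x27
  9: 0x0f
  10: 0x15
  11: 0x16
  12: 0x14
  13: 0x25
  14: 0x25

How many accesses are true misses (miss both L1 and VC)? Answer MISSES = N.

MISSES = 3

#0 0x14→b5/s1 MISS; vc=[]
#1 0x15→b5/s1 L1-HIT; vc=[]
#2 0xf→b3/s1 MISS; vc=[5]
#3 0x14→b5/s1 VC-HIT; vc=[3]
#4 0x14→b5/s1 L1-HIT; vc=[3]
#5 0x25→b9/s1 MISS; vc=[3,5]
#6 0x14→b5/s1 VC-HIT; vc=[3,9]
#7 0x14→b5/s1 L1-HIT; vc=[3,9]
#8 0x27→b9/s1 VC-HIT; vc=[3,5]
#9 0xf→b3/s1 VC-HIT; vc=[9,5]
#10 0x15→b5/s1 VC-HIT; vc=[9,3]
#11 0x16→b5/s1 L1-HIT; vc=[9,3]
#12 0x14→b5/s1 L1-HIT; vc=[9,3]
#13 0x25→b9/s1 VC-HIT; vc=[5,3]
#14 0x25→b9/s1 L1-HIT; vc=[5,3]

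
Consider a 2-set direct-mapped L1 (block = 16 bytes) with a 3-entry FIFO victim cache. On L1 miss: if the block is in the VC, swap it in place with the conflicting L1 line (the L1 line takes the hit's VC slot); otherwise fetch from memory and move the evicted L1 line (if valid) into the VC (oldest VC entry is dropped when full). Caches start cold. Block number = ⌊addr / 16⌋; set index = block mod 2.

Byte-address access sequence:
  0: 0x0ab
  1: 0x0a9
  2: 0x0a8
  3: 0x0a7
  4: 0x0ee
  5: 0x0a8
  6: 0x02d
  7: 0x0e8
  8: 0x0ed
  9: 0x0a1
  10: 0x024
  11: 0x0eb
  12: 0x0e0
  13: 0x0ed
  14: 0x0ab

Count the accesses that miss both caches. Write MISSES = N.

MISSES = 3

#0 0xab→b10/s0 MISS; vc=[]
#1 0xa9→b10/s0 L1-HIT; vc=[]
#2 0xa8→b10/s0 L1-HIT; vc=[]
#3 0xa7→b10/s0 L1-HIT; vc=[]
#4 0xee→b14/s0 MISS; vc=[10]
#5 0xa8→b10/s0 VC-HIT; vc=[14]
#6 0x2d→b2/s0 MISS; vc=[14,10]
#7 0xe8→b14/s0 VC-HIT; vc=[2,10]
#8 0xed→b14/s0 L1-HIT; vc=[2,10]
#9 0xa1→b10/s0 VC-HIT; vc=[2,14]
#10 0x24→b2/s0 VC-HIT; vc=[10,14]
#11 0xeb→b14/s0 VC-HIT; vc=[10,2]
#12 0xe0→b14/s0 L1-HIT; vc=[10,2]
#13 0xed→b14/s0 L1-HIT; vc=[10,2]
#14 0xab→b10/s0 VC-HIT; vc=[14,2]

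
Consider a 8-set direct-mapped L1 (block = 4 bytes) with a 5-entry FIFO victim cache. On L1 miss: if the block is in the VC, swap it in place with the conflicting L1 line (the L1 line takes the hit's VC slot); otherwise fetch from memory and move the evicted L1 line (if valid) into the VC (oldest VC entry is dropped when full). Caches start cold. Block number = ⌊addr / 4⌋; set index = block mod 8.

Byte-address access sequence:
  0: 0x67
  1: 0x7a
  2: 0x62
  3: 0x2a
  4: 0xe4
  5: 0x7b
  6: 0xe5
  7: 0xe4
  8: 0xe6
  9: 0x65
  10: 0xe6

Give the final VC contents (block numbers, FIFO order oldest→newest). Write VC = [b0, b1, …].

#0 0x67→b25/s1 MISS; vc=[]
#1 0x7a→b30/s6 MISS; vc=[]
#2 0x62→b24/s0 MISS; vc=[]
#3 0x2a→b10/s2 MISS; vc=[]
#4 0xe4→b57/s1 MISS; vc=[25]
#5 0x7b→b30/s6 L1-HIT; vc=[25]
#6 0xe5→b57/s1 L1-HIT; vc=[25]
#7 0xe4→b57/s1 L1-HIT; vc=[25]
#8 0xe6→b57/s1 L1-HIT; vc=[25]
#9 0x65→b25/s1 VC-HIT; vc=[57]
#10 0xe6→b57/s1 VC-HIT; vc=[25]

VC = [25]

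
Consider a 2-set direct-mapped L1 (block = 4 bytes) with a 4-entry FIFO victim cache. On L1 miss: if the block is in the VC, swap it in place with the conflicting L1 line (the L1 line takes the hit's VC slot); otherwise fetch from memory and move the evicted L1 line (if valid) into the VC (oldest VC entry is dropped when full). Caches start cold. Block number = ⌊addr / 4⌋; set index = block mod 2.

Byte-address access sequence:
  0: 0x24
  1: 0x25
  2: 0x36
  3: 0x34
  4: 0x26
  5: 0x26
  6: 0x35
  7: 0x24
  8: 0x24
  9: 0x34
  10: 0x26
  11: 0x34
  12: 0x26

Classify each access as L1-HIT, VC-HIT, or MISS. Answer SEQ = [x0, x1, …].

#0 0x24→b9/s1 MISS; vc=[]
#1 0x25→b9/s1 L1-HIT; vc=[]
#2 0x36→b13/s1 MISS; vc=[9]
#3 0x34→b13/s1 L1-HIT; vc=[9]
#4 0x26→b9/s1 VC-HIT; vc=[13]
#5 0x26→b9/s1 L1-HIT; vc=[13]
#6 0x35→b13/s1 VC-HIT; vc=[9]
#7 0x24→b9/s1 VC-HIT; vc=[13]
#8 0x24→b9/s1 L1-HIT; vc=[13]
#9 0x34→b13/s1 VC-HIT; vc=[9]
#10 0x26→b9/s1 VC-HIT; vc=[13]
#11 0x34→b13/s1 VC-HIT; vc=[9]
#12 0x26→b9/s1 VC-HIT; vc=[13]

SEQ = [MISS, L1-HIT, MISS, L1-HIT, VC-HIT, L1-HIT, VC-HIT, VC-HIT, L1-HIT, VC-HIT, VC-HIT, VC-HIT, VC-HIT]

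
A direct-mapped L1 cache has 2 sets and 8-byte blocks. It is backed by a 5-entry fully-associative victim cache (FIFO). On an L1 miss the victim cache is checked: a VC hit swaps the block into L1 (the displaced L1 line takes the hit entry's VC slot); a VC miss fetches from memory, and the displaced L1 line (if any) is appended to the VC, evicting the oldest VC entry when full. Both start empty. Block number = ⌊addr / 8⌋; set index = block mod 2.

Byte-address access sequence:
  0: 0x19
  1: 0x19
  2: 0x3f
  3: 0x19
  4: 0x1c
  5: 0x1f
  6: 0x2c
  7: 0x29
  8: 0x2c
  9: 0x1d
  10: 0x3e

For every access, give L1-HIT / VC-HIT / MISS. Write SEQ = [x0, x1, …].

#0 0x19→b3/s1 MISS; vc=[]
#1 0x19→b3/s1 L1-HIT; vc=[]
#2 0x3f→b7/s1 MISS; vc=[3]
#3 0x19→b3/s1 VC-HIT; vc=[7]
#4 0x1c→b3/s1 L1-HIT; vc=[7]
#5 0x1f→b3/s1 L1-HIT; vc=[7]
#6 0x2c→b5/s1 MISS; vc=[7,3]
#7 0x29→b5/s1 L1-HIT; vc=[7,3]
#8 0x2c→b5/s1 L1-HIT; vc=[7,3]
#9 0x1d→b3/s1 VC-HIT; vc=[7,5]
#10 0x3e→b7/s1 VC-HIT; vc=[3,5]

SEQ = [MISS, L1-HIT, MISS, VC-HIT, L1-HIT, L1-HIT, MISS, L1-HIT, L1-HIT, VC-HIT, VC-HIT]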